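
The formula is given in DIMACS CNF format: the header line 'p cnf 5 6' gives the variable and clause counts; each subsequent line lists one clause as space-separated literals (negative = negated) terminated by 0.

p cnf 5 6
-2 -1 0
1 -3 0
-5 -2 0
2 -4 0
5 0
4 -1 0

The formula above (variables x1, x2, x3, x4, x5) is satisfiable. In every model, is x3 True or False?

Suppose x3 = True.
The clause (x1) is unit, so x1 = True.
The clause (¬x2) is unit, so x2 = False.
The clause (¬x4) is unit, so x4 = False.
That conflicts with the unit clause (x4).
So every satisfying assignment has x3 = False.

False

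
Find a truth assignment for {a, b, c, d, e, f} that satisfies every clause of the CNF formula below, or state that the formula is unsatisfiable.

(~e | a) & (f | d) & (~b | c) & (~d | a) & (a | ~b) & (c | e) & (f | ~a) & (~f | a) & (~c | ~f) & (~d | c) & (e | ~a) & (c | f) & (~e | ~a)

UNSATISFIABLE

Case e = 0:
From the singleton clause (c), c = 1.
From the singleton clause (~f), f = 0.
From the singleton clause (d), d = 1.
From the singleton clause (a), a = 1.
That conflicts with the unit clause (~a).
That branch fails; take e = 1 instead.
From the singleton clause (a), a = 1.
That conflicts with the unit clause (~a).
Neither e = 1 nor e = 0 works.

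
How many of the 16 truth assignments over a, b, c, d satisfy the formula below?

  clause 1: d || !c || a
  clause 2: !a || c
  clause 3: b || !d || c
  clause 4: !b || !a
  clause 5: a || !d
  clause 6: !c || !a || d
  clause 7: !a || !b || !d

3

There are 2^4 = 16 truth assignments over (a, b, c, d).
Split on c. With c = true, the clauses containing c are satisfied and !c drops from the rest; 1 of the 2^3 = 8 assignments to the other variables satisfy what remains.
With c = false, by the same count on the reduced clause set, 2 assignments work.
Total: 1 + 2 = 3.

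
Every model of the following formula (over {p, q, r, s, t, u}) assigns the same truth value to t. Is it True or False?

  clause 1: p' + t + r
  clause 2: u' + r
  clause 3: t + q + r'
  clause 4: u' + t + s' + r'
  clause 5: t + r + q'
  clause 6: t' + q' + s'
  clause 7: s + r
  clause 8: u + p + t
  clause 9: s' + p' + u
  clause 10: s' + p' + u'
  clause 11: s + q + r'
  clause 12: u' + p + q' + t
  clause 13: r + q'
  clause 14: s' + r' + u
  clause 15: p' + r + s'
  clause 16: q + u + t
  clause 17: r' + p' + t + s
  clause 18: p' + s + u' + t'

True

Suppose t = 0.
Branch on p: set p = 0.
Unit clause (u) forces u = 1.
Unit clause (r) forces r = 1.
Unit clause (q) forces q = 1.
Now (q') is unsatisfied and unit — conflict.
That branch fails; take p = 1 instead.
Unit clause (r) forces r = 1.
Unit clause (q) forces q = 1.
Unit clause (s) forces s = 1.
Unit clause (u') forces u = 0.
Now (u) is unsatisfied and unit — conflict.
Either choice for p ends in contradiction.
So every satisfying assignment has t = True.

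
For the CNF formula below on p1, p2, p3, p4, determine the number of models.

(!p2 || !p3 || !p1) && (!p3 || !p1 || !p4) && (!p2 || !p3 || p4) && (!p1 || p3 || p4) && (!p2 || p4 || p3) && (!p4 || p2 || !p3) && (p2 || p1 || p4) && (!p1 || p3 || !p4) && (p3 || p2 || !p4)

3

There are 2^4 = 16 truth assignments over (p1, p2, p3, p4).
Check each against the 9 clauses (columns in the order p1, p2, p3, p4):
  F F F F  ✗ fails (p2 || p1 || p4)
  F F F T  ✗ fails (p3 || p2 || !p4)
  F F T F  ✗ fails (p2 || p1 || p4)
  F F T T  ✗ fails (!p4 || p2 || !p3)
  F T F F  ✗ fails (!p2 || p4 || p3)
  F T F T  ✓ satisfies all
  F T T F  ✗ fails (!p2 || !p3 || p4)
  F T T T  ✓ satisfies all
  T F F F  ✗ fails (!p1 || p3 || p4)
  T F F T  ✗ fails (!p1 || p3 || !p4)
  T F T F  ✓ satisfies all
  T F T T  ✗ fails (!p3 || !p1 || !p4)
  T T F F  ✗ fails (!p1 || p3 || p4)
  T T F T  ✗ fails (!p1 || p3 || !p4)
  T T T F  ✗ fails (!p2 || !p3 || !p1)
  T T T T  ✗ fails (!p2 || !p3 || !p1)
3 of the 16 rows are models.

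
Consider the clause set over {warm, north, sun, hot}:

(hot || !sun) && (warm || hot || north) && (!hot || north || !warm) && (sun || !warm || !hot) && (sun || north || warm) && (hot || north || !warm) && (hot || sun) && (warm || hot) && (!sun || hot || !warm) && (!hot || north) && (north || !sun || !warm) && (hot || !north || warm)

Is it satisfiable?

Case hot = true:
The clause (north) is unit, so north = true.
Case sun = true:
Every clause is now satisfied; warm is unconstrained.
A satisfying assignment: warm: true; north: true; sun: true; hot: true.

Satisfiable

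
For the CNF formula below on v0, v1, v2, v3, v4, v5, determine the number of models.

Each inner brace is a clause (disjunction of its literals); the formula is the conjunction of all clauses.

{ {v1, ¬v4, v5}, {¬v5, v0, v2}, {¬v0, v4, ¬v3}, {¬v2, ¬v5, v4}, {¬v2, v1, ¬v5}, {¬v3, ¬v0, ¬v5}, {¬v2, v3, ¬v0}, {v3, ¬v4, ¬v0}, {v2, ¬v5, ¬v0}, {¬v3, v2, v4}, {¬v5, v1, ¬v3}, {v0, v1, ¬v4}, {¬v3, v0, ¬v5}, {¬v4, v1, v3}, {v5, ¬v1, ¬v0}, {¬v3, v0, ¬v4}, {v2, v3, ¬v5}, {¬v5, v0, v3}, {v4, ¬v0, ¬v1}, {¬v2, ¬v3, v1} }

8

There are 2^6 = 64 truth assignments over (v0, v1, v2, v3, v4, v5).
Split on v0. With v0 = True, the clauses containing v0 are satisfied and ¬v0 drops from the rest; 1 of the 2^5 = 32 assignments to the other variables satisfy what remains.
With v0 = False, by the same count on the reduced clause set, 7 assignments work.
Total: 1 + 7 = 8.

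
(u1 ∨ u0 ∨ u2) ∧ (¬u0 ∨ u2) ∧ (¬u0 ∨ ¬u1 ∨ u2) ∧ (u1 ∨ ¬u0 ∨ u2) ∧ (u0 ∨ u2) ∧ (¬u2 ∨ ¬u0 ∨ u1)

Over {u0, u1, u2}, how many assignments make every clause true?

3

There are 2^3 = 8 truth assignments over (u0, u1, u2).
Check each against the 6 clauses (columns in the order u0, u1, u2):
  F F F  ✗ fails (u1 ∨ u0 ∨ u2)
  F F T  ✓ satisfies all
  F T F  ✗ fails (u0 ∨ u2)
  F T T  ✓ satisfies all
  T F F  ✗ fails (¬u0 ∨ u2)
  T F T  ✗ fails (¬u2 ∨ ¬u0 ∨ u1)
  T T F  ✗ fails (¬u0 ∨ u2)
  T T T  ✓ satisfies all
3 of the 8 rows are models.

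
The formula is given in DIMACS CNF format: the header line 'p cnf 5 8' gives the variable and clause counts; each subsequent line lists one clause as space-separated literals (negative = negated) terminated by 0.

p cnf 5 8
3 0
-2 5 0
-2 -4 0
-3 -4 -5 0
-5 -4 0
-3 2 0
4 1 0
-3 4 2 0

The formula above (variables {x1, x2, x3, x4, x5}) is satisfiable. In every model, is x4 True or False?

False

Suppose x4 = True.
From the singleton clause (x3), x3 = True.
From the singleton clause (¬x2), x2 = False.
That conflicts with the unit clause (x2).
So every satisfying assignment has x4 = False.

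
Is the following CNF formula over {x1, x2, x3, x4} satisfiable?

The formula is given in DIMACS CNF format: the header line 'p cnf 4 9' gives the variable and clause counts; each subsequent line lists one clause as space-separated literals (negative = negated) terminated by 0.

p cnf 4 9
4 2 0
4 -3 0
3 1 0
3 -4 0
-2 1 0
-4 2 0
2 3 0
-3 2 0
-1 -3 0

Try x4 = False.
From the singleton clause (x2), x2 = True.
From the singleton clause (¬x3), x3 = False.
From the singleton clause (x1), x1 = True.
This assignment satisfies each clause.
A satisfying assignment: x1 ↦ True; x2 ↦ True; x3 ↦ False; x4 ↦ False.

Yes, satisfiable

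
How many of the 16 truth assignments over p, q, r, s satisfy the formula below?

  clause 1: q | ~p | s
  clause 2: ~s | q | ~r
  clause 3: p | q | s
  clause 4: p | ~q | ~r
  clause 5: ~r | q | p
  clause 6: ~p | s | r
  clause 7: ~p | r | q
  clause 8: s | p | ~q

There are 2^4 = 16 truth assignments over (p, q, r, s).
Split on q. With q = 1, the clauses containing q are satisfied and ~q drops from the rest; 4 of the 2^3 = 8 assignments to the other variables satisfy what remains.
With q = 0, by the same count on the reduced clause set, 1 assignment works.
(One model: p=F, q=F, r=F, s=T.)
Total: 4 + 1 = 5.

5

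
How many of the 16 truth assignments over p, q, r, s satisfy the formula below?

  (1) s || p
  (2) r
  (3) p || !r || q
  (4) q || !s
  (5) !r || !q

1

There are 2^4 = 16 truth assignments over (p, q, r, s).
Check each against the 5 clauses (columns in the order p, q, r, s):
  F F F F  ✗ fails (s || p)
  F F F T  ✗ fails (r)
  F F T F  ✗ fails (s || p)
  F F T T  ✗ fails (p || !r || q)
  F T F F  ✗ fails (s || p)
  F T F T  ✗ fails (r)
  F T T F  ✗ fails (s || p)
  F T T T  ✗ fails (!r || !q)
  T F F F  ✗ fails (r)
  T F F T  ✗ fails (r)
  T F T F  ✓ satisfies all
  T F T T  ✗ fails (q || !s)
  T T F F  ✗ fails (r)
  T T F T  ✗ fails (r)
  T T T F  ✗ fails (!r || !q)
  T T T T  ✗ fails (!r || !q)
1 of the 16 rows is a model.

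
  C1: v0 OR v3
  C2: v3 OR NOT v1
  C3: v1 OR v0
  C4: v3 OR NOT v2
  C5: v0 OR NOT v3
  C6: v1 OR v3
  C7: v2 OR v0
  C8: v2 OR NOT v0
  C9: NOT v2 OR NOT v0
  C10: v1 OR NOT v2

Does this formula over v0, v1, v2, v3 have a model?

No, unsatisfiable

Try v0 = true.
(v2) alone gives v2 = true.
But (NOT v2) is also a unit clause — contradiction.
Undo v0 and try v0 = false.
(v3) alone gives v3 = true.
But (NOT v3) is also a unit clause — contradiction.
Either choice for v0 ends in contradiction.
No assignment satisfies every clause.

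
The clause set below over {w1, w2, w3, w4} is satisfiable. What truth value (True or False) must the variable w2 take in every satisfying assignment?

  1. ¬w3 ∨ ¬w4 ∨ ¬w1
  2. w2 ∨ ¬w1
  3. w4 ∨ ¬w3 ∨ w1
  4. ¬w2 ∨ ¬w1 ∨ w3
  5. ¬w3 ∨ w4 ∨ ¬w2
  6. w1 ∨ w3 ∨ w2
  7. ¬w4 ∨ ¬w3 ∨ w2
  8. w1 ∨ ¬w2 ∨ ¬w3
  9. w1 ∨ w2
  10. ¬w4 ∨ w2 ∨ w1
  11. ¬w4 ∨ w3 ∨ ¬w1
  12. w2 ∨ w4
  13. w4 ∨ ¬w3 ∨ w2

Suppose w2 = False.
The clause (¬w1) is unit, so w1 = False.
That conflicts with the unit clause (w1).
So every satisfying assignment has w2 = True.

True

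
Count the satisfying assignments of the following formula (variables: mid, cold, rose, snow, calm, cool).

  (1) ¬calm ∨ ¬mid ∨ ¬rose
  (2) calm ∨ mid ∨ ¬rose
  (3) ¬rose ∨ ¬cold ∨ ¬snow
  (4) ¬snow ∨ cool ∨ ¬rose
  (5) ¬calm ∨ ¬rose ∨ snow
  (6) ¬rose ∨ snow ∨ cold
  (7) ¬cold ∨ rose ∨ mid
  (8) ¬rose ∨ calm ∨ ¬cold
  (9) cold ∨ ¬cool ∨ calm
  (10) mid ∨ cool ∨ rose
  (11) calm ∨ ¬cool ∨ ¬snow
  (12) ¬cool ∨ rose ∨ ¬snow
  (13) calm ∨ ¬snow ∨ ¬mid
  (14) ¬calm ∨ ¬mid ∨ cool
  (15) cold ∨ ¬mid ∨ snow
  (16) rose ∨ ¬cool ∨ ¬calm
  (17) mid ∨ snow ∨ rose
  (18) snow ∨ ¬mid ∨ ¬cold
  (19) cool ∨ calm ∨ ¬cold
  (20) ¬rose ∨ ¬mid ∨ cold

There are 2^6 = 64 truth assignments over (mid, cold, rose, snow, calm, cool).
Split on cool. With cool = True, the clauses containing cool are satisfied and ¬cool drops from the rest; 1 of the 2^5 = 32 assignments to the other variables satisfy what remains.
With cool = False, by the same count on the reduced clause set, 0 assignments work.
(One model: mid=F, cold=F, rose=T, snow=T, calm=T, cool=T.)
Total: 1 + 0 = 1.

1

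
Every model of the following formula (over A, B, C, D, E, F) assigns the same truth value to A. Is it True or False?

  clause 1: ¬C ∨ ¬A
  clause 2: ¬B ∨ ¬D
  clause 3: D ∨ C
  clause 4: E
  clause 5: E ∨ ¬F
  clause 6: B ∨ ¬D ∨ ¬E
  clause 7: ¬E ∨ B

False

Suppose A = True.
(¬C) alone gives C = False.
(D) alone gives D = True.
(¬B) alone gives B = False.
(E) alone gives E = True.
But (¬E) is also a unit clause — contradiction.
So every satisfying assignment has A = False.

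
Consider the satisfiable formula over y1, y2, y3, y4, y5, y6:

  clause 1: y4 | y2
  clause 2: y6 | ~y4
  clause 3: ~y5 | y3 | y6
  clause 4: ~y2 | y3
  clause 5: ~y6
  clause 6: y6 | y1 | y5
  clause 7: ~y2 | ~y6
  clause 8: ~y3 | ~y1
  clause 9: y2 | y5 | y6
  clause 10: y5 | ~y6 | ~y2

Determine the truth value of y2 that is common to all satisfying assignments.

Suppose y2 = 0.
(y4) alone gives y4 = 1.
(y6) alone gives y6 = 1.
But (~y6) is also a unit clause — contradiction.
So every satisfying assignment has y2 = True.

True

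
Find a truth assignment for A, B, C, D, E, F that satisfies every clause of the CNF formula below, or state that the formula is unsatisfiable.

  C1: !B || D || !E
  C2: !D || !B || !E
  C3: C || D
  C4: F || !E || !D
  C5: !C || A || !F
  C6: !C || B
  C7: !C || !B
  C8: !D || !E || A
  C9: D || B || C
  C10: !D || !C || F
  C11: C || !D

Branch on C: set C = true.
From the singleton clause (B), B = true.
Now (!B) is unsatisfied and unit — conflict.
Backtrack on C: now try C = false.
From the singleton clause (D), D = true.
Now (!D) is unsatisfied and unit — conflict.
Neither C = true nor C = false works.

UNSATISFIABLE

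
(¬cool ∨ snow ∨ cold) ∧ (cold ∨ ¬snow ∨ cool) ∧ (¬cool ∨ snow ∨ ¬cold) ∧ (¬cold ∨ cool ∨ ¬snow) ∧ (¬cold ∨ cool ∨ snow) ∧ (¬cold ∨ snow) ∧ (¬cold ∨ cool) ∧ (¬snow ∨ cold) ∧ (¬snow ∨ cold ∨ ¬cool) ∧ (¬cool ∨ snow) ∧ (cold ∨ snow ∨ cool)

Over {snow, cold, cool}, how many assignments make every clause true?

1

There are 2^3 = 8 truth assignments over (snow, cold, cool).
Split on cool. With cool = True, the clauses containing cool are satisfied and ¬cool drops from the rest; 1 of the 2^2 = 4 assignments to the other variables satisfy what remains.
With cool = False, by the same count on the reduced clause set, 0 assignments work.
Total: 1 + 0 = 1.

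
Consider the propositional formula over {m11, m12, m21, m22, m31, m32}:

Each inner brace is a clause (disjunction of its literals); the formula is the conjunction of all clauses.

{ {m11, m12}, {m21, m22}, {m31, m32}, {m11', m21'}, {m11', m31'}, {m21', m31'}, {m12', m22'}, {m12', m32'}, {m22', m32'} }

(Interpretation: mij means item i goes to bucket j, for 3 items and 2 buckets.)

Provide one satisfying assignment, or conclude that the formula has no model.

UNSATISFIABLE

Suppose m11 = 1.
The clause (m21') is unit, so m21 = 0.
The clause (m22) is unit, so m22 = 1.
The clause (m31') is unit, so m31 = 0.
The clause (m32) is unit, so m32 = 1.
That conflicts with the unit clause (m32').
Undo m11 and try m11 = 0.
The clause (m12) is unit, so m12 = 1.
The clause (m22') is unit, so m22 = 0.
The clause (m21) is unit, so m21 = 1.
The clause (m31') is unit, so m31 = 0.
The clause (m32) is unit, so m32 = 1.
That conflicts with the unit clause (m32').
Both values of m11 lead to a conflict.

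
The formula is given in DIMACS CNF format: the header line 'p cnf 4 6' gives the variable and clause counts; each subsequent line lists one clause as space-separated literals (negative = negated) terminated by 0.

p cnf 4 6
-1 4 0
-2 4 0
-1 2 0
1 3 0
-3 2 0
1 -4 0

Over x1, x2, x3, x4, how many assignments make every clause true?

There are 2^4 = 16 truth assignments over (x1, x2, x3, x4).
Check each against the 6 clauses (columns in the order x1, x2, x3, x4):
  F F F F  ✗ fails (x1 ∨ x3)
  F F F T  ✗ fails (x1 ∨ x3)
  F F T F  ✗ fails (¬x3 ∨ x2)
  F F T T  ✗ fails (¬x3 ∨ x2)
  F T F F  ✗ fails (¬x2 ∨ x4)
  F T F T  ✗ fails (x1 ∨ x3)
  F T T F  ✗ fails (¬x2 ∨ x4)
  F T T T  ✗ fails (x1 ∨ ¬x4)
  T F F F  ✗ fails (¬x1 ∨ x4)
  T F F T  ✗ fails (¬x1 ∨ x2)
  T F T F  ✗ fails (¬x1 ∨ x4)
  T F T T  ✗ fails (¬x1 ∨ x2)
  T T F F  ✗ fails (¬x1 ∨ x4)
  T T F T  ✓ satisfies all
  T T T F  ✗ fails (¬x1 ∨ x4)
  T T T T  ✓ satisfies all
2 of the 16 rows are models.

2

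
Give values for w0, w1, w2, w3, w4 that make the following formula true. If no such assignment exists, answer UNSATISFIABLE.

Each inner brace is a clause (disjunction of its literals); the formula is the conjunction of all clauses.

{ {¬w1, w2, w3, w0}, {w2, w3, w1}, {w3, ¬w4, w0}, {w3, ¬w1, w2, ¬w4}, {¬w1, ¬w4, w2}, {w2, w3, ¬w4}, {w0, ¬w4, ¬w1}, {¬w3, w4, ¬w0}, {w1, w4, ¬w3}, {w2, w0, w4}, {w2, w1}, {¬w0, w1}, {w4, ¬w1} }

Branch on w2: set w2 = True.
Branch on w0: set w0 = True.
(w1) alone gives w1 = True.
(w4) alone gives w4 = True.
Every clause is now satisfied; w3 is unconstrained.

w0=True,  w1=True,  w2=True,  w3=True,  w4=True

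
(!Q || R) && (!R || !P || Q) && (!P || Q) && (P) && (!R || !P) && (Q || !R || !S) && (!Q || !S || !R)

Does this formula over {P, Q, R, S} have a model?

From the singleton clause (P), P = true.
From the singleton clause (Q), Q = true.
From the singleton clause (R), R = true.
But (!R) is also a unit clause — contradiction.
No assignment satisfies every clause.

No, unsatisfiable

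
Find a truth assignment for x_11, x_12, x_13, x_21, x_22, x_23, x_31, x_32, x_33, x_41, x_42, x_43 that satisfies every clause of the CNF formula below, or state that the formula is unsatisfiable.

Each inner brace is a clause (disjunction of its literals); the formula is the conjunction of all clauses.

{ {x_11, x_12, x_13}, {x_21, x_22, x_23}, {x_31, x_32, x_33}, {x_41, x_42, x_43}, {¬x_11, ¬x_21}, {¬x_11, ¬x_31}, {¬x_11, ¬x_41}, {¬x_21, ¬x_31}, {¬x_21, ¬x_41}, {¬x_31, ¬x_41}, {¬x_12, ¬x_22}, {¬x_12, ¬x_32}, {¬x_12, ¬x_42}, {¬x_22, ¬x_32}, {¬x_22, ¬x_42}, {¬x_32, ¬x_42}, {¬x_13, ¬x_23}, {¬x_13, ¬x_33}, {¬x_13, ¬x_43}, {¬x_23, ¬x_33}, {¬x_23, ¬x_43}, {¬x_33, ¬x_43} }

Case x_11 = False:
Case x_12 = True:
From the singleton clause (¬x_22), x_22 = False.
From the singleton clause (¬x_32), x_32 = False.
From the singleton clause (¬x_42), x_42 = False.
Case x_21 = True:
From the singleton clause (¬x_31), x_31 = False.
From the singleton clause (x_33), x_33 = True.
From the singleton clause (¬x_41), x_41 = False.
From the singleton clause (x_43), x_43 = True.
But (¬x_43) is also a unit clause — contradiction.
That branch fails; take x_21 = False instead.
From the singleton clause (x_23), x_23 = True.
From the singleton clause (¬x_13), x_13 = False.
From the singleton clause (¬x_33), x_33 = False.
From the singleton clause (x_31), x_31 = True.
From the singleton clause (¬x_41), x_41 = False.
From the singleton clause (x_43), x_43 = True.
But (¬x_43) is also a unit clause — contradiction.
Neither x_21 = True nor x_21 = False works.
That branch fails; take x_12 = False instead.
From the singleton clause (x_13), x_13 = True.
From the singleton clause (¬x_23), x_23 = False.
From the singleton clause (¬x_33), x_33 = False.
From the singleton clause (¬x_43), x_43 = False.
Case x_21 = True:
From the singleton clause (¬x_31), x_31 = False.
From the singleton clause (x_32), x_32 = True.
From the singleton clause (¬x_41), x_41 = False.
From the singleton clause (x_42), x_42 = True.
But (¬x_42) is also a unit clause — contradiction.
That branch fails; take x_21 = False instead.
From the singleton clause (x_22), x_22 = True.
From the singleton clause (¬x_32), x_32 = False.
From the singleton clause (x_31), x_31 = True.
From the singleton clause (¬x_41), x_41 = False.
From the singleton clause (x_42), x_42 = True.
But (¬x_42) is also a unit clause — contradiction.
Neither x_21 = True nor x_21 = False works.
Neither x_12 = True nor x_12 = False works.
That branch fails; take x_11 = True instead.
From the singleton clause (¬x_21), x_21 = False.
From the singleton clause (¬x_31), x_31 = False.
From the singleton clause (¬x_41), x_41 = False.
Case x_22 = True:
From the singleton clause (¬x_12), x_12 = False.
From the singleton clause (¬x_32), x_32 = False.
From the singleton clause (x_33), x_33 = True.
From the singleton clause (¬x_42), x_42 = False.
From the singleton clause (x_43), x_43 = True.
But (¬x_43) is also a unit clause — contradiction.
That branch fails; take x_22 = False instead.
From the singleton clause (x_23), x_23 = True.
From the singleton clause (¬x_13), x_13 = False.
From the singleton clause (¬x_33), x_33 = False.
From the singleton clause (x_32), x_32 = True.
From the singleton clause (¬x_12), x_12 = False.
From the singleton clause (¬x_42), x_42 = False.
From the singleton clause (x_43), x_43 = True.
But (¬x_43) is also a unit clause — contradiction.
Neither x_22 = True nor x_22 = False works.
Neither x_11 = True nor x_11 = False works.

UNSATISFIABLE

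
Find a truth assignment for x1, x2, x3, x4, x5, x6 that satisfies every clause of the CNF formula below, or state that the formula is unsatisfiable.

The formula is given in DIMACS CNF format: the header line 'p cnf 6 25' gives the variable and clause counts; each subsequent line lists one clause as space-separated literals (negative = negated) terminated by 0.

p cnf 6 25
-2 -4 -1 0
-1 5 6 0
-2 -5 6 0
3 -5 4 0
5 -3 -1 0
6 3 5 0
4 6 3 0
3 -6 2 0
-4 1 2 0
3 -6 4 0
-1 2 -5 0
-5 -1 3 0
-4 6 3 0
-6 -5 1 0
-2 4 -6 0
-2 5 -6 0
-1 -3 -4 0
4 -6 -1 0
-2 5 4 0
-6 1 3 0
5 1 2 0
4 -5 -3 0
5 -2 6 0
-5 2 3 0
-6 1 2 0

UNSATISFIABLE

Try x2 = False.
Try x3 = True.
Try x5 = True.
From the singleton clause (¬x1), x1 = False.
From the singleton clause (¬x4), x4 = False.
But (x4) is also a unit clause — contradiction.
So x5 must be the other value — set x5 = False.
From the singleton clause (¬x1), x1 = False.
But (x1) is also a unit clause — contradiction.
Neither x5 = True nor x5 = False works.
So x3 must be the other value — set x3 = False.
From the singleton clause (¬x6), x6 = False.
From the singleton clause (x5), x5 = True.
But (¬x5) is also a unit clause — contradiction.
Neither x3 = True nor x3 = False works.
So x2 must be the other value — set x2 = True.
Try x4 = False.
From the singleton clause (¬x6), x6 = False.
From the singleton clause (¬x5), x5 = False.
But (x5) is also a unit clause — contradiction.
So x4 must be the other value — set x4 = True.
From the singleton clause (¬x1), x1 = False.
Try x5 = False.
From the singleton clause (¬x6), x6 = False.
But (x6) is also a unit clause — contradiction.
So x5 must be the other value — set x5 = True.
From the singleton clause (x6), x6 = True.
But (¬x6) is also a unit clause — contradiction.
Neither x5 = True nor x5 = False works.
Neither x4 = True nor x4 = False works.
Neither x2 = True nor x2 = False works.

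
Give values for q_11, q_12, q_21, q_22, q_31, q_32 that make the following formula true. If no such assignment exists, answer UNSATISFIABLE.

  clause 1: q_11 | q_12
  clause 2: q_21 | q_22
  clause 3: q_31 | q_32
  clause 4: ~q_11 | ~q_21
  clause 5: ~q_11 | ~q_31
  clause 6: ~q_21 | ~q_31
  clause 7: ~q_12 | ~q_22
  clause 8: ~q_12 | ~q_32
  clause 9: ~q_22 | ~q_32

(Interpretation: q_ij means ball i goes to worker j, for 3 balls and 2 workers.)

UNSATISFIABLE

Case q_11 = 1:
The clause (~q_21) is unit, so q_21 = 0.
The clause (q_22) is unit, so q_22 = 1.
The clause (~q_31) is unit, so q_31 = 0.
The clause (q_32) is unit, so q_32 = 1.
That conflicts with the unit clause (~q_32).
Backtrack on q_11: now try q_11 = 0.
The clause (q_12) is unit, so q_12 = 1.
The clause (~q_22) is unit, so q_22 = 0.
The clause (q_21) is unit, so q_21 = 1.
The clause (~q_31) is unit, so q_31 = 0.
The clause (q_32) is unit, so q_32 = 1.
That conflicts with the unit clause (~q_32).
Both values of q_11 lead to a conflict.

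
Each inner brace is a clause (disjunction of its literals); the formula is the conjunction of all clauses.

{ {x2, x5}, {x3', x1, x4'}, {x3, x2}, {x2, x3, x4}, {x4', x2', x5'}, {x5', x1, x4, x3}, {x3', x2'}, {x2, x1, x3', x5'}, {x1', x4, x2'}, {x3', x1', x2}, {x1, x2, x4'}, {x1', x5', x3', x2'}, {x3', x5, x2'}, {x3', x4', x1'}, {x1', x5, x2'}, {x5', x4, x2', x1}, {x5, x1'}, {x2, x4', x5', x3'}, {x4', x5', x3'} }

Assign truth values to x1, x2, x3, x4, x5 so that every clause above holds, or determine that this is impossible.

x1 ↦ 0,  x2 ↦ 1,  x3 ↦ 0,  x4 ↦ 0,  x5 ↦ 0

Suppose x2 = 1.
Unit clause (x3') forces x3 = 0.
Suppose x4 = 0.
Unit clause (x1') forces x1 = 0.
Unit clause (x5') forces x5 = 0.
All clauses are satisfied.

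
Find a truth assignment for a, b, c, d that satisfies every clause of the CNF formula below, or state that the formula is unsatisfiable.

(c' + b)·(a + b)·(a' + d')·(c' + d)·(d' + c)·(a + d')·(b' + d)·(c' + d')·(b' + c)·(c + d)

UNSATISFIABLE

Try c = 0.
The clause (d') is unit, so d = 0.
But (d) is also a unit clause — contradiction.
So c must be the other value — set c = 1.
The clause (b) is unit, so b = 1.
The clause (d) is unit, so d = 1.
But (d') is also a unit clause — contradiction.
Neither c = 1 nor c = 0 works.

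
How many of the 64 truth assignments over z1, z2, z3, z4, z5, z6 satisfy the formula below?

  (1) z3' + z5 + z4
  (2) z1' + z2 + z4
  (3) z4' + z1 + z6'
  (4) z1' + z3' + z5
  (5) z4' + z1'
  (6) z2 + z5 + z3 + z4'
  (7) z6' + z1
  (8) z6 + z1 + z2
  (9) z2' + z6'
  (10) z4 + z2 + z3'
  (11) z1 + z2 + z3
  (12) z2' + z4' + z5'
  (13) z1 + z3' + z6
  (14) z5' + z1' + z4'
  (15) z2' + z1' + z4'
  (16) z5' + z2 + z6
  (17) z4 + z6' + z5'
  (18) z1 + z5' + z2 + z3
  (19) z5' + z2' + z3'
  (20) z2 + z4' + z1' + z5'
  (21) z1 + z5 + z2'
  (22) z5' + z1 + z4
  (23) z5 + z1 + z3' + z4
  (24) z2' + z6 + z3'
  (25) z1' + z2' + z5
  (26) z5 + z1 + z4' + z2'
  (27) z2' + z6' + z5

There are 2^6 = 64 truth assignments over (z1, z2, z3, z4, z5, z6).
Split on z2. With z2 = 1, the clauses containing z2 are satisfied and z2' drops from the rest; 1 of the 2^5 = 32 assignments to the other variables satisfy what remains.
With z2 = 0, by the same count on the reduced clause set, 0 assignments work.
(One model: z1=T, z2=T, z3=F, z4=F, z5=T, z6=F.)
Total: 1 + 0 = 1.

1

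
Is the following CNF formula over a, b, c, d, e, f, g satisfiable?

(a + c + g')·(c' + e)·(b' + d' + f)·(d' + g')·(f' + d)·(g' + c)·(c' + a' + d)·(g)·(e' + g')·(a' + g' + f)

No, unsatisfiable

(g) alone gives g = 1.
(d') alone gives d = 0.
(f') alone gives f = 0.
(c) alone gives c = 1.
(e) alone gives e = 1.
But (e') is also a unit clause — contradiction.
No assignment satisfies every clause.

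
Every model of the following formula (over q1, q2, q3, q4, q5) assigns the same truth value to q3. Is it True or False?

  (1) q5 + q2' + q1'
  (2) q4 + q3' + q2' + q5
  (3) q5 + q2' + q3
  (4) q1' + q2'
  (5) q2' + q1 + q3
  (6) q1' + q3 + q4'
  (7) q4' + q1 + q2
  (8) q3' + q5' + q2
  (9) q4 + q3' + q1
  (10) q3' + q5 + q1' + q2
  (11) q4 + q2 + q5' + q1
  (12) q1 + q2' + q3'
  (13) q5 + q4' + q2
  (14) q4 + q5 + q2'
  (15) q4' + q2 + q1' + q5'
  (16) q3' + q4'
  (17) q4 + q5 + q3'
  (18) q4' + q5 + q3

False

Suppose q3 = 1.
(q4') alone gives q4 = 0.
(q1) alone gives q1 = 1.
(q2') alone gives q2 = 0.
(q5') alone gives q5 = 0.
Now (q5) is unsatisfied and unit — conflict.
So every satisfying assignment has q3 = False.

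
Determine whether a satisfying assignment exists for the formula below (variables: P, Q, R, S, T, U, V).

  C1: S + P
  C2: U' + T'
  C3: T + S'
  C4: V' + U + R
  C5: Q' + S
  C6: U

Unit clause (U) forces U = 1.
Unit clause (T') forces T = 0.
Unit clause (S') forces S = 0.
Unit clause (P) forces P = 1.
Unit clause (Q') forces Q = 0.
All clauses hold; R, V can take either value.
A satisfying assignment: P: 1,  Q: 0,  R: 0,  S: 0,  T: 0,  U: 1,  V: 0.

Yes, satisfiable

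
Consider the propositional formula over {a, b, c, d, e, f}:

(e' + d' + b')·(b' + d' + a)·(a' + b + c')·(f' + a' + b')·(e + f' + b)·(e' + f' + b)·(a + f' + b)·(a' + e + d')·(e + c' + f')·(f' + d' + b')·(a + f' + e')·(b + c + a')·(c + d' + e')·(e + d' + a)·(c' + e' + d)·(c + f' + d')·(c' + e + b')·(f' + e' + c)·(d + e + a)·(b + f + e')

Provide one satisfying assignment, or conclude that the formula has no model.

a=0, b=1, c=0, d=0, e=1, f=0

Case e = 1:
Case d = 0:
Unit clause (c') forces c = 0.
Unit clause (f') forces f = 0.
Unit clause (b) forces b = 1.
Every clause is now satisfied; a is unconstrained.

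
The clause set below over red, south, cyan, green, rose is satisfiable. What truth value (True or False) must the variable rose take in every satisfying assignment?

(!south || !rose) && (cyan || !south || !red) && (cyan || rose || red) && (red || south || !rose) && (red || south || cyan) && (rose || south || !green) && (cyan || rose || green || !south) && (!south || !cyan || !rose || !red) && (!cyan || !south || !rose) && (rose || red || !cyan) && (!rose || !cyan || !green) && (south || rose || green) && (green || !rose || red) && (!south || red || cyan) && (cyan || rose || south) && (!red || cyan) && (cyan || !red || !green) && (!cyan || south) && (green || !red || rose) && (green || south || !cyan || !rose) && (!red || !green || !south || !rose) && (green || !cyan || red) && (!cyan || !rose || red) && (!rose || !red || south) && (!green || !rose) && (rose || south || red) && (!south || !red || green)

False

Suppose rose = true.
The clause (!south) is unit, so south = false.
The clause (red) is unit, so red = true.
Now (!red) is unsatisfied and unit — conflict.
So every satisfying assignment has rose = False.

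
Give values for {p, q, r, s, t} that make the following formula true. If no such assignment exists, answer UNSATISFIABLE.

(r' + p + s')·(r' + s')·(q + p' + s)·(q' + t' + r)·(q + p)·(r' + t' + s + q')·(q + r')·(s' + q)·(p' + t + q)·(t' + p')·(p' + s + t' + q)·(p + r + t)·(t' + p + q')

Suppose r = 0.
Suppose q = 1.
The clause (t') is unit, so t = 0.
The clause (p) is unit, so p = 1.
No clause remains; s is free.

p: 1,  q: 1,  r: 0,  s: 0,  t: 0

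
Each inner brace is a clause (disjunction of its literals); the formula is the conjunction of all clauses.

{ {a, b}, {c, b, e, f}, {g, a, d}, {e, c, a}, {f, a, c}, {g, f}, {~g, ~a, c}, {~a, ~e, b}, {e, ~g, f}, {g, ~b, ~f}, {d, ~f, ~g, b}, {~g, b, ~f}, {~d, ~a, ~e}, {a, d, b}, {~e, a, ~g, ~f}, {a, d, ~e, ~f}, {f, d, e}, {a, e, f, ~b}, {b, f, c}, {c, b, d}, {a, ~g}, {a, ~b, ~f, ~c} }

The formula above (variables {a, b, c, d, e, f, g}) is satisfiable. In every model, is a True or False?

True

Suppose a = 0.
(b) alone gives b = 1.
(~g) alone gives g = 0.
(d) alone gives d = 1.
(f) alone gives f = 1.
But (~f) is also a unit clause — contradiction.
So every satisfying assignment has a = True.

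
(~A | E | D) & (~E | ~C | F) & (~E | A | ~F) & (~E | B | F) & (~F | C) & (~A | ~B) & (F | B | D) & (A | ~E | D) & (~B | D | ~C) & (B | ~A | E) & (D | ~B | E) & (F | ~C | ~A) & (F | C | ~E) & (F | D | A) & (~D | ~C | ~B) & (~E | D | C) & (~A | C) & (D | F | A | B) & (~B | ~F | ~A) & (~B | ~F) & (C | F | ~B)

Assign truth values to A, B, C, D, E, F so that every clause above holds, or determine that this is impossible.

A ↦ 1, B ↦ 0, C ↦ 1, D ↦ 1, E ↦ 1, F ↦ 1

Case F = 1:
Unit clause (C) forces C = 1.
Unit clause (~B) forces B = 0.
Case E = 1:
Unit clause (A) forces A = 1.
No clause remains; D is free.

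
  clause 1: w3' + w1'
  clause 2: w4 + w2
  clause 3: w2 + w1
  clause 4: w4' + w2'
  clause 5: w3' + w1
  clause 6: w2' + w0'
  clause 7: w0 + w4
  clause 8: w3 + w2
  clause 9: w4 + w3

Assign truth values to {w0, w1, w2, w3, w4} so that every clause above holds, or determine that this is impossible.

Try w3 = 0.
Unit clause (w2) forces w2 = 1.
Unit clause (w4') forces w4 = 0.
But (w4) is also a unit clause — contradiction.
Backtrack on w3: now try w3 = 1.
Unit clause (w1') forces w1 = 0.
But (w1) is also a unit clause — contradiction.
Neither w3 = 1 nor w3 = 0 works.

UNSATISFIABLE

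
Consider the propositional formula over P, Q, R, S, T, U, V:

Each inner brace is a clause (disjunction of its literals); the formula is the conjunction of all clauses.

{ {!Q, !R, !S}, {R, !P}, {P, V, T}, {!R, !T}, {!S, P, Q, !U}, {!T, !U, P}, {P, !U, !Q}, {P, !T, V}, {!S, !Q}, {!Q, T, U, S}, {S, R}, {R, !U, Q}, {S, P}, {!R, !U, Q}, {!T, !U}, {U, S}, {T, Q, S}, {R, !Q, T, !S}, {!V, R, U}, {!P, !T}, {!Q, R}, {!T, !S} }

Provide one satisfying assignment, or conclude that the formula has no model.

P: true, Q: false, R: true, S: true, T: false, U: false, V: true

Case R = true:
The clause (!T) is unit, so T = false.
Case Q = false:
The clause (!U) is unit, so U = false.
The clause (S) is unit, so S = true.
Case P = true:
No clause remains; V is free.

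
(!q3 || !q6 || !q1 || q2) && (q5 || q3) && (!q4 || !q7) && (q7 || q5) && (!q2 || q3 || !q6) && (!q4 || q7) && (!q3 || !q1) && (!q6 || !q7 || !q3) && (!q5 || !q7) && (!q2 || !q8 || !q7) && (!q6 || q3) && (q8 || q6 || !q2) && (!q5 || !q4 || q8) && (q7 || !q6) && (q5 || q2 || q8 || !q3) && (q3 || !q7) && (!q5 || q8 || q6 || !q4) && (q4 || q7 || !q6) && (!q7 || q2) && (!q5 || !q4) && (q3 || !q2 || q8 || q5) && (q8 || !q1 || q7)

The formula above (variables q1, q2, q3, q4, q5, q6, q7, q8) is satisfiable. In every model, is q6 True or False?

Suppose q6 = true.
(q3) alone gives q3 = true.
(!q1) alone gives q1 = false.
(!q7) alone gives q7 = false.
That conflicts with the unit clause (q7).
So every satisfying assignment has q6 = False.

False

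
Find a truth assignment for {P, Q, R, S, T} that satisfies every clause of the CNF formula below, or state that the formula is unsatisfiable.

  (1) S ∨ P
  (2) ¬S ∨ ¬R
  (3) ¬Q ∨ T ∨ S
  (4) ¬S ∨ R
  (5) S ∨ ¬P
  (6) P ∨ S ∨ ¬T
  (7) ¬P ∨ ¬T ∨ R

UNSATISFIABLE

Case S = True:
The clause (¬R) is unit, so R = False.
Now (R) is unsatisfied and unit — conflict.
Undo S and try S = False.
The clause (P) is unit, so P = True.
Now (¬P) is unsatisfied and unit — conflict.
Both values of S lead to a conflict.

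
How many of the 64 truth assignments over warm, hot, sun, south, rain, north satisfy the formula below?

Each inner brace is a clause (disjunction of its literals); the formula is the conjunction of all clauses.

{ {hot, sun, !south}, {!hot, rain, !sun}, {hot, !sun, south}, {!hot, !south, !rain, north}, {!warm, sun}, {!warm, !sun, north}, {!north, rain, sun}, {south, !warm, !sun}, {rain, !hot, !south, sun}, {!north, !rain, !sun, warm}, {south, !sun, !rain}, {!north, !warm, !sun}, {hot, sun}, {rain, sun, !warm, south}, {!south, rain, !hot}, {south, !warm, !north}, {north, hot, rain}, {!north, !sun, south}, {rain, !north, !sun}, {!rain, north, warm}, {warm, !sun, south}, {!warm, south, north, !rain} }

There are 2^6 = 64 truth assignments over (warm, hot, sun, south, rain, north).
Split on rain. With rain = true, the clauses containing rain are satisfied and !rain drops from the rest; 2 of the 2^5 = 32 assignments to the other variables satisfy what remains.
With rain = false, by the same count on the reduced clause set, 1 assignment works.
(One model: warm=F, hot=T, sun=F, south=F, rain=F, north=F.)
Total: 2 + 1 = 3.

3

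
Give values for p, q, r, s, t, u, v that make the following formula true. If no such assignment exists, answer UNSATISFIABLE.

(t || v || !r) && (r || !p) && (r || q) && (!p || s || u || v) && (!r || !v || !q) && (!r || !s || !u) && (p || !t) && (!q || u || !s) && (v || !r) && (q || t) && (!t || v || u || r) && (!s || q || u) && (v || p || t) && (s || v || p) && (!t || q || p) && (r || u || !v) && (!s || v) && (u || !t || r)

Branch on r: set r = true.
The clause (v) is unit, so v = true.
The clause (!q) is unit, so q = false.
The clause (t) is unit, so t = true.
The clause (p) is unit, so p = true.
Branch on s: set s = false.
All clauses hold; u can take either value.

p=true,  q=false,  r=true,  s=false,  t=true,  u=false,  v=true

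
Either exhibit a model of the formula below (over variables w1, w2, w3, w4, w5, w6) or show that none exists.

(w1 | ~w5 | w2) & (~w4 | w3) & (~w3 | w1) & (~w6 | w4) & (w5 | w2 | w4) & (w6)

From the singleton clause (w6), w6 = 1.
From the singleton clause (w4), w4 = 1.
From the singleton clause (w3), w3 = 1.
From the singleton clause (w1), w1 = 1.
No clause remains; w2, w5 are free.

w1 ↦ 1, w2 ↦ 0, w3 ↦ 1, w4 ↦ 1, w5 ↦ 0, w6 ↦ 1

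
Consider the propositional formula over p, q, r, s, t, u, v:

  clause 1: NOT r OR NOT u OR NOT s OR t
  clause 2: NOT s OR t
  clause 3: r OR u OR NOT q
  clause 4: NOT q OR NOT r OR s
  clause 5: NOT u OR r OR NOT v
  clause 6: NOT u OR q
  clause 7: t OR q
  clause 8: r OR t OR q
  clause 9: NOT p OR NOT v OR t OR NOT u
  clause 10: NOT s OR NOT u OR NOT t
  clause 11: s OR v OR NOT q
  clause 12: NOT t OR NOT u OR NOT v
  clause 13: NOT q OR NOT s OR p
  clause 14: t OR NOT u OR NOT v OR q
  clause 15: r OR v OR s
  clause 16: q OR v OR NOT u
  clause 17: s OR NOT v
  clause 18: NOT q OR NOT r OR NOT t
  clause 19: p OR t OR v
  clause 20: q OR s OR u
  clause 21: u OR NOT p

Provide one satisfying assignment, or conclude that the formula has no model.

p: false,  q: false,  r: false,  s: true,  t: true,  u: false,  v: true

Branch on s: set s = true.
From the singleton clause (t), t = true.
From the singleton clause (NOT u), u = false.
From the singleton clause (NOT p), p = false.
From the singleton clause (NOT q), q = false.
Every clause is now satisfied; r, v are unconstrained.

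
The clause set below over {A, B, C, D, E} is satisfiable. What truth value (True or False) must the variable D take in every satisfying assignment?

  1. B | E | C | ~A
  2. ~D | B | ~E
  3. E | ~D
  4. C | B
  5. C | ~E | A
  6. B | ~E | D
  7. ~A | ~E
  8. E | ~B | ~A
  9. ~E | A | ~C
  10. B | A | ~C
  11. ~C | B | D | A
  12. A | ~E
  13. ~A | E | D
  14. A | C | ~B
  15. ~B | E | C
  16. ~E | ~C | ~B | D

Suppose D = 1.
The clause (E) is unit, so E = 1.
The clause (B) is unit, so B = 1.
The clause (~A) is unit, so A = 0.
But (A) is also a unit clause — contradiction.
So every satisfying assignment has D = False.

False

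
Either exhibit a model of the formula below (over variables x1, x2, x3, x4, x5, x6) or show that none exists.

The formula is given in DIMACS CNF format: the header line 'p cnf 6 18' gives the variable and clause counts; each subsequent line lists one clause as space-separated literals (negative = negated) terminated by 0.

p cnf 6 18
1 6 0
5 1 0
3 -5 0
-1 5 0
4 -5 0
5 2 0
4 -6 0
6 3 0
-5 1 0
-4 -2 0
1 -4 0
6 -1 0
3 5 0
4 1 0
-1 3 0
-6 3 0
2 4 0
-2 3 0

x1: True; x2: False; x3: True; x4: True; x5: True; x6: True

Branch on x1: set x1 = True.
From the singleton clause (x5), x5 = True.
From the singleton clause (x3), x3 = True.
From the singleton clause (x4), x4 = True.
From the singleton clause (¬x2), x2 = False.
From the singleton clause (x6), x6 = True.
This assignment satisfies each clause.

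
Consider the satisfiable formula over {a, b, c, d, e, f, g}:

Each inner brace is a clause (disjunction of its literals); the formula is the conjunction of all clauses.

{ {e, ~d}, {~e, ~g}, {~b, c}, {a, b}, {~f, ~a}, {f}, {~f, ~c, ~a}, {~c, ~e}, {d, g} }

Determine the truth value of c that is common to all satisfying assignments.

Suppose c = 0.
From the singleton clause (~b), b = 0.
From the singleton clause (a), a = 1.
From the singleton clause (~f), f = 0.
That conflicts with the unit clause (f).
So every satisfying assignment has c = True.

True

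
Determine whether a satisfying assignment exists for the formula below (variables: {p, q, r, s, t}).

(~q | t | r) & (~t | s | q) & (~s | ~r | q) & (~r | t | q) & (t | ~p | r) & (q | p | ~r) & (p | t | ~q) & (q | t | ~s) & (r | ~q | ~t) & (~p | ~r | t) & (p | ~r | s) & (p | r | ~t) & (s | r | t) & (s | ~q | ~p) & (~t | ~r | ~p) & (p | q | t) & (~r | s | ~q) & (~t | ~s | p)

Yes

Case q = 0:
Case t = 1:
Unit clause (s) forces s = 1.
Unit clause (~r) forces r = 0.
Unit clause (p) forces p = 1.
All clauses are satisfied.
A satisfying assignment: p: 1,  q: 0,  r: 0,  s: 1,  t: 1.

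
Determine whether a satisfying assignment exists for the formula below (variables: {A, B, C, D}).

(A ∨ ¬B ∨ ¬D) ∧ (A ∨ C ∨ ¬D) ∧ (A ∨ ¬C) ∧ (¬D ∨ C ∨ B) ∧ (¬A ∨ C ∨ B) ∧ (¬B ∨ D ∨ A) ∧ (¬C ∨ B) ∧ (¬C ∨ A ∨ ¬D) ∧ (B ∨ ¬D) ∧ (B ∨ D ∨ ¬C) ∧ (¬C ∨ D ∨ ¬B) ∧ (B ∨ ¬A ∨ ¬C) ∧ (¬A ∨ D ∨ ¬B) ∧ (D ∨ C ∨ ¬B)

Try A = True.
Try C = False.
The clause (B) is unit, so B = True.
The clause (D) is unit, so D = True.
Every clause now holds.
A satisfying assignment: A ↦ True, B ↦ True, C ↦ False, D ↦ True.

Satisfiable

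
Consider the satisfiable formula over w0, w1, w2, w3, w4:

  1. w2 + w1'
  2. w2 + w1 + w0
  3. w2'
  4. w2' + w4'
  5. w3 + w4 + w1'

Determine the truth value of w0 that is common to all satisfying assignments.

Suppose w0 = 0.
From the singleton clause (w2'), w2 = 0.
From the singleton clause (w1'), w1 = 0.
That conflicts with the unit clause (w1).
So every satisfying assignment has w0 = True.

True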